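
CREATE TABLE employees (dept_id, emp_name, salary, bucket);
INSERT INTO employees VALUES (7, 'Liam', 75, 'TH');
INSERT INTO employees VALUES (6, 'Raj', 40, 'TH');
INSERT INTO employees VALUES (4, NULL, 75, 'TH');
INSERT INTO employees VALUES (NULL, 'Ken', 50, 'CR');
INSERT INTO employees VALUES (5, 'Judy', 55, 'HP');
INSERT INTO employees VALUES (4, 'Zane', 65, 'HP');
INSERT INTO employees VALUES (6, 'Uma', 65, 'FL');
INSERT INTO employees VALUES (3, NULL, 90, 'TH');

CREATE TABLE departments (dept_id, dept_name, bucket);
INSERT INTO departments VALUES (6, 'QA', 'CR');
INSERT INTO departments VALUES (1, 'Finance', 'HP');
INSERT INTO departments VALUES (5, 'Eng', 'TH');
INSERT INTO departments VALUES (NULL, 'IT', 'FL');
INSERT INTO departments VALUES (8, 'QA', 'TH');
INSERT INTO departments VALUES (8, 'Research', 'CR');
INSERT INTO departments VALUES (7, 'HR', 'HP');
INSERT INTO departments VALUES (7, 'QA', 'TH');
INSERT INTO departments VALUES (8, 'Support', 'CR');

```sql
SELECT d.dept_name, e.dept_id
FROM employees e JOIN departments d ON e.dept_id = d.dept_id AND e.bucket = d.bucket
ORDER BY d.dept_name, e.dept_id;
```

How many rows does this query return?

INNER JOIN keeps only pairs where the ON condition holds.
Matching on e.dept_id = d.dept_id AND e.bucket = d.bucket. A NULL in a compared column never satisfies the condition.
- dept_id=7, bucket=TH: 1 matching d row(s), so 1 row(s) emitted.
- dept_id=6, bucket=TH: no matching d row, dropped.
- dept_id=4, bucket=TH: no matching d row, dropped.
- dept_id=NULL, bucket=CR: no matching d row, dropped.
- dept_id=5, bucket=HP: no matching d row, dropped.
- dept_id=4, bucket=HP: no matching d row, dropped.
- dept_id=6, bucket=FL: no matching d row, dropped.
- dept_id=3, bucket=TH: no matching d row, dropped.
Total: 1 rows.

1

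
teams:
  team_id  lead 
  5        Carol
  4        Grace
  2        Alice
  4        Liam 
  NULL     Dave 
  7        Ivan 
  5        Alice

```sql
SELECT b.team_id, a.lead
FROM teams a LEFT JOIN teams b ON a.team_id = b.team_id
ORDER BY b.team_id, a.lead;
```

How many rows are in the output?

11

LEFT JOIN keeps every row from `teams a`; unmatched rows get NULL for `teams b`'s columns.
Matching on a.team_id = b.team_id. A NULL in a compared column never satisfies the condition.
- a[0] team_id=5 → 2 match(es) in b → 2 row(s).
- a[1] team_id=4 → 2 match(es) in b → 2 row(s).
- a[2] team_id=2 → 1 match(es) in b → 1 row(s).
- a[3] team_id=4 → 2 match(es) in b → 2 row(s).
- a[4] team_id=NULL → no match; kept with NULLs on the b side.
- a[5] team_id=7 → 1 match(es) in b → 1 row(s).
- a[6] team_id=5 → 2 match(es) in b → 2 row(s).
Total: 10 matched + 1 padded = 11 rows.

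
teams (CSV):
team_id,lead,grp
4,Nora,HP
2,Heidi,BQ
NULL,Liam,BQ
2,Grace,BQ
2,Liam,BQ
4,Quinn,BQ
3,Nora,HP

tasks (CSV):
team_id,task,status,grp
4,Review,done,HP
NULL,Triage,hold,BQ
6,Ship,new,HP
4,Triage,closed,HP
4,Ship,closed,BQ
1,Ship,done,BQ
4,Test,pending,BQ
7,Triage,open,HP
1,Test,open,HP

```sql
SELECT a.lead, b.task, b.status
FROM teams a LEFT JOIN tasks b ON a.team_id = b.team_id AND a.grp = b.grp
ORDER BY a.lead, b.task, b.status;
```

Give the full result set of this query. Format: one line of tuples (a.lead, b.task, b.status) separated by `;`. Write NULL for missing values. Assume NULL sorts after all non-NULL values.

LEFT JOIN keeps every row from `teams`; unmatched rows get NULL for `tasks`'s columns.
Matching on a.team_id = b.team_id AND a.grp = b.grp. A NULL in a compared column never satisfies the condition.
- a row (team_id=4, grp=HP): matches 2 b row(s) → 2 output row(s).
- a row (team_id=2, grp=BQ): no match → kept, b columns NULL.
- a row (team_id=NULL, grp=BQ): no match → kept, b columns NULL.
- a row (team_id=2, grp=BQ): no match → kept, b columns NULL.
- a row (team_id=2, grp=BQ): no match → kept, b columns NULL.
- a row (team_id=4, grp=BQ): matches 2 b row(s) → 2 output row(s).
- a row (team_id=3, grp=HP): no match → kept, b columns NULL.
After projecting and ordering:
a.lead | b.task | b.status
Grace | NULL | NULL
Heidi | NULL | NULL
Liam | NULL | NULL
Liam | NULL | NULL
Nora | Review | done
Nora | Triage | closed
Nora | NULL | NULL
Quinn | Ship | closed
Quinn | Test | pending

(Grace, NULL, NULL); (Heidi, NULL, NULL); (Liam, NULL, NULL); (Liam, NULL, NULL); (Nora, Review, done); (Nora, Triage, closed); (Nora, NULL, NULL); (Quinn, Ship, closed); (Quinn, Test, pending)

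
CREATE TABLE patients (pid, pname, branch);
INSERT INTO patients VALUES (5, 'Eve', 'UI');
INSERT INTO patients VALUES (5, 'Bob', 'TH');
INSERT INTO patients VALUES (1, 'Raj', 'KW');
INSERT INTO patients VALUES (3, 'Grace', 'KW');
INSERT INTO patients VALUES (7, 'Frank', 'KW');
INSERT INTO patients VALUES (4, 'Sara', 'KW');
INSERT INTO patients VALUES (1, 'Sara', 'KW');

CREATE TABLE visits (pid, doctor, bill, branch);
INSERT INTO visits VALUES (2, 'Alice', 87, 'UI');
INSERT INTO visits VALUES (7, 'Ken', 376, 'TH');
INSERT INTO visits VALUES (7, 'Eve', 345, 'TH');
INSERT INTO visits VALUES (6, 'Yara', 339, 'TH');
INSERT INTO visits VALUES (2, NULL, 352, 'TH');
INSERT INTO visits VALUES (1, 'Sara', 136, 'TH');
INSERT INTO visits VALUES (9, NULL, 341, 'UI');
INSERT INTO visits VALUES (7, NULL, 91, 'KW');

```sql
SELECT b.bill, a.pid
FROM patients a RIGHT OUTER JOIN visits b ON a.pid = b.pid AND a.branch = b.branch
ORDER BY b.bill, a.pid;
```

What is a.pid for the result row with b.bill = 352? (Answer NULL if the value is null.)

RIGHT JOIN keeps every row from `visits`; unmatched rows get NULL for `patients`'s columns.
Matching on a.pid = b.pid AND a.branch = b.branch.
- a[0] pid=5, branch=UI → no match.
- a[1] pid=5, branch=TH → no match.
- a[2] pid=1, branch=KW → no match.
- a[3] pid=3, branch=KW → no match.
- a[4] pid=7, branch=KW → 1 match(es) in b → 1 row(s).
- a[5] pid=4, branch=KW → no match.
- a[6] pid=1, branch=KW → no match.
- plus 7 unmatched b row(s), each kept with NULL a columns.

NULL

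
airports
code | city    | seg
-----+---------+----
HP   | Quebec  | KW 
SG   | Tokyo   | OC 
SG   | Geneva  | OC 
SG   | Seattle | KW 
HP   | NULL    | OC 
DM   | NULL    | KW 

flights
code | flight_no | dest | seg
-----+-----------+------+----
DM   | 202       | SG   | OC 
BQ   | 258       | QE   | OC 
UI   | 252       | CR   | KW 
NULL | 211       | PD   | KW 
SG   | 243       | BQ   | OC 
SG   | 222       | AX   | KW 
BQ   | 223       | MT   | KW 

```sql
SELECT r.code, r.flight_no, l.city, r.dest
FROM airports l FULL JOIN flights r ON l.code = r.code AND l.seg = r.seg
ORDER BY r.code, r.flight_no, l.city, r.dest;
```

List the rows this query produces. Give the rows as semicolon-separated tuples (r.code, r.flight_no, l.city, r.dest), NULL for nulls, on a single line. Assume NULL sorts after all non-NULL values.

(BQ, 223, NULL, MT); (BQ, 258, NULL, QE); (DM, 202, NULL, SG); (SG, 222, Seattle, AX); (SG, 243, Geneva, BQ); (SG, 243, Tokyo, BQ); (UI, 252, NULL, CR); (NULL, 211, NULL, PD); (NULL, NULL, Quebec, NULL); (NULL, NULL, NULL, NULL); (NULL, NULL, NULL, NULL)

FULL OUTER JOIN keeps every row from both sides; unmatched rows get NULL for the other side's columns.
Matching on l.code = r.code AND l.seg = r.seg. A NULL in a compared column never satisfies the condition.
Matched pairs: 3; unmatched l rows kept: 3; unmatched r rows kept: 5.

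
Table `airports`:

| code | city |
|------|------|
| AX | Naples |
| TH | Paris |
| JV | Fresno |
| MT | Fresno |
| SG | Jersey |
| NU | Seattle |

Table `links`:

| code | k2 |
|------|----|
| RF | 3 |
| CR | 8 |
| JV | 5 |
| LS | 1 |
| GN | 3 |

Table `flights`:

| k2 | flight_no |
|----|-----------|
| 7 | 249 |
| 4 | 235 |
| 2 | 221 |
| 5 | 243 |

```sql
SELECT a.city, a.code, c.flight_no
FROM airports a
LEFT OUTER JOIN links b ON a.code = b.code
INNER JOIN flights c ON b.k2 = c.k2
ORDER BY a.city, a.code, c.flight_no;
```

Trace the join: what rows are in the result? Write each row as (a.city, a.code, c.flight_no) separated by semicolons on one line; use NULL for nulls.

Joins associate left-to-right: airports LEFT JOIN links on code gives 6 intermediate row(s).
Then INNER JOIN `flights c` on k2: keep only rows whose b.k2 appears in c.

(Fresno, JV, 243)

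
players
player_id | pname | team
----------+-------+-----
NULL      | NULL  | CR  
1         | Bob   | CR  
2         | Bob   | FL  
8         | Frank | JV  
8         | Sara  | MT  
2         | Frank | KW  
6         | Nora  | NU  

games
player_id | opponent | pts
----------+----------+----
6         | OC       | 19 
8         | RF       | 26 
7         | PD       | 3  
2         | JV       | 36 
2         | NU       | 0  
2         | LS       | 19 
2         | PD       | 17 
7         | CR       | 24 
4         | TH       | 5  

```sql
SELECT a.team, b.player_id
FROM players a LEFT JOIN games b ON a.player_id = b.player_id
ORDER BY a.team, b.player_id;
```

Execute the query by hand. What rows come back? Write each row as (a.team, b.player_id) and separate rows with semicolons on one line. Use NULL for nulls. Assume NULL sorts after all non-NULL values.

LEFT JOIN keeps every row from `players`; unmatched rows get NULL for `games`'s columns.
Matching on a.player_id = b.player_id. A NULL in a compared column never satisfies the condition.
- a (player_id=NULL) has no partner → padded with NULL.
- a (player_id=1) has no partner → padded with NULL.
- a (player_id=2) pairs with 4 row(s) of b.
- a (player_id=8) pairs with 1 row(s) of b.
- a (player_id=8) pairs with 1 row(s) of b.
- a (player_id=2) pairs with 4 row(s) of b.
- a (player_id=6) pairs with 1 row(s) of b.

(CR, NULL); (CR, NULL); (FL, 2); (FL, 2); (FL, 2); (FL, 2); (JV, 8); (KW, 2); (KW, 2); (KW, 2); (KW, 2); (MT, 8); (NU, 6)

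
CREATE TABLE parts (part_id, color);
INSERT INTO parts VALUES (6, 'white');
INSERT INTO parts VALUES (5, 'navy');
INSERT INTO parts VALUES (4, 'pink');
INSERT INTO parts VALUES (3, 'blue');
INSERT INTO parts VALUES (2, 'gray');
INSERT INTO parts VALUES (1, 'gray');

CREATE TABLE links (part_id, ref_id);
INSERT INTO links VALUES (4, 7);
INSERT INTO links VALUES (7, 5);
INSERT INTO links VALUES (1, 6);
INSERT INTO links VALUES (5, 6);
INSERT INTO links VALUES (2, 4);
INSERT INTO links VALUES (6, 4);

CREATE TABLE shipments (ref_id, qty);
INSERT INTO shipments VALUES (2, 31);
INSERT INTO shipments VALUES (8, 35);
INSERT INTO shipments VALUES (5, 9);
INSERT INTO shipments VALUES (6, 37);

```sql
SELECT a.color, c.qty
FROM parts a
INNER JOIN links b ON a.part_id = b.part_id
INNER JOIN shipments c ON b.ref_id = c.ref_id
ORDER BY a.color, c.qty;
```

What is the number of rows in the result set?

2

Step 1 — a INNER JOIN b on part_id → 5 row(s).
Then INNER JOIN `shipments c` on ref_id: keep only rows whose b.ref_id appears in c.
Result: 2 row(s).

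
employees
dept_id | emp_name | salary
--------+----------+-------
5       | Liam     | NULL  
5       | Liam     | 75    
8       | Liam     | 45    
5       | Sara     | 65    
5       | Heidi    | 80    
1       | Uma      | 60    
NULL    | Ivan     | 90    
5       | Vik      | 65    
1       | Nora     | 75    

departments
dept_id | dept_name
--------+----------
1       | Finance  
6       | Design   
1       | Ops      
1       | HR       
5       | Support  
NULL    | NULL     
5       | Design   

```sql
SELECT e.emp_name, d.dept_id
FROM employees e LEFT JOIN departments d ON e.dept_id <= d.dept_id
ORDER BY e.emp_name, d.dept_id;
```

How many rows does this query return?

29

LEFT JOIN keeps every row from `employees`; unmatched rows get NULL for `departments`'s columns.
Matching on e.dept_id <= d.dept_id. A NULL in a compared column never satisfies the condition.
Matched pairs: 27; unmatched e rows kept: 2.
Total: 27 matched + 2 padded = 29 rows.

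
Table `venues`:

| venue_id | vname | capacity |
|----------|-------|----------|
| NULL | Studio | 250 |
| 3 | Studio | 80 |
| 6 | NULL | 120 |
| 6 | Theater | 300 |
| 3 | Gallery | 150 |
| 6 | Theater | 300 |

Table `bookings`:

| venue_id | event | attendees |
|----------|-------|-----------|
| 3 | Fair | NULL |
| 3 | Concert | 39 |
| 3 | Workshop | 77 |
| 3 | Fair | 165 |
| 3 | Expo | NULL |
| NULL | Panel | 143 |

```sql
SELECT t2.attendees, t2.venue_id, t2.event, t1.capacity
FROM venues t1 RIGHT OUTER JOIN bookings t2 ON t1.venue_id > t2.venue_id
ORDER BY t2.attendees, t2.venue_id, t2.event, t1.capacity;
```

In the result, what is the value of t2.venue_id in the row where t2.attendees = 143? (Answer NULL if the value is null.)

RIGHT JOIN keeps every row from `bookings`; unmatched rows get NULL for `venues`'s columns.
Matching on t1.venue_id > t2.venue_id. A NULL in a compared column never satisfies the condition.
Matched pairs: 15; unmatched t2 rows kept: 1.

NULL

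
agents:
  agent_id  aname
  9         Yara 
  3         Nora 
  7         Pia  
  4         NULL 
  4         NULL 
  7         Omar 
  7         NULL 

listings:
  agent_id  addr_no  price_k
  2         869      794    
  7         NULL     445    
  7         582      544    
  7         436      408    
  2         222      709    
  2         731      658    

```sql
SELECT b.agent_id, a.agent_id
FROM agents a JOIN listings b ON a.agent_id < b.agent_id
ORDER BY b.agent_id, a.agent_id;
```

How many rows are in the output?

9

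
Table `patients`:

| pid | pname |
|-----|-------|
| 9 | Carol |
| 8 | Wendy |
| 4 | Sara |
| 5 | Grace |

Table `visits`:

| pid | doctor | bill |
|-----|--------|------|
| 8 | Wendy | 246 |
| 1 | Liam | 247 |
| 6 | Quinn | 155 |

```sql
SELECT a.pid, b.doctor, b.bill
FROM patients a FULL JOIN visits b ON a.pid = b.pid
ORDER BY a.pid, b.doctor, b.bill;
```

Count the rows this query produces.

FULL OUTER JOIN keeps every row from both sides; unmatched rows get NULL for the other side's columns.
Matching on a.pid = b.pid.
Matched pairs: 1; unmatched a rows kept: 3; unmatched b rows kept: 2.
Total: 1 matched + 5 padded = 6 rows.

6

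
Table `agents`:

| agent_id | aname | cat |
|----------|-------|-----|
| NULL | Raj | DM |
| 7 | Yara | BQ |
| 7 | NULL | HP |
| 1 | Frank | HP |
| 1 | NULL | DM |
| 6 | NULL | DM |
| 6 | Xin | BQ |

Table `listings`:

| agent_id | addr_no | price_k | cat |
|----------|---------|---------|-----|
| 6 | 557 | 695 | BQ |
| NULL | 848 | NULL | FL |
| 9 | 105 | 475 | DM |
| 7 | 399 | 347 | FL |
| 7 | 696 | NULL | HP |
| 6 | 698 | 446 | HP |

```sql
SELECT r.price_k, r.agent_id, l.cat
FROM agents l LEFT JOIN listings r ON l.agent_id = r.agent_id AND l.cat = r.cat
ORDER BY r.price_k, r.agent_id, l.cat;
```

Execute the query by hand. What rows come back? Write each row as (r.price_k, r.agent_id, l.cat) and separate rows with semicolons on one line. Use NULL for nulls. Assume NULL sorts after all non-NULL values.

(695, 6, BQ); (NULL, 7, HP); (NULL, NULL, BQ); (NULL, NULL, DM); (NULL, NULL, DM); (NULL, NULL, DM); (NULL, NULL, HP)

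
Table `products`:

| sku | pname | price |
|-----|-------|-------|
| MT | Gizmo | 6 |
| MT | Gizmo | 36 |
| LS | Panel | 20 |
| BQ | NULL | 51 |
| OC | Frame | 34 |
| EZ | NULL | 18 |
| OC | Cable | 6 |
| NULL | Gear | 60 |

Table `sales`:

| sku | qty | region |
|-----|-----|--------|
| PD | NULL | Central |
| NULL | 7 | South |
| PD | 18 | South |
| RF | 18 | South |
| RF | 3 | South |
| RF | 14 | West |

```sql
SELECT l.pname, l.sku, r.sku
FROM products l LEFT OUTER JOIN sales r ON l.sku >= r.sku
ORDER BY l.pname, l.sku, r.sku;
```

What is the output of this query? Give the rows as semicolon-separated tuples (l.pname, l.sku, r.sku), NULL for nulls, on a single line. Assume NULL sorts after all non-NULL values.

(Cable, OC, NULL); (Frame, OC, NULL); (Gear, NULL, NULL); (Gizmo, MT, NULL); (Gizmo, MT, NULL); (Panel, LS, NULL); (NULL, BQ, NULL); (NULL, EZ, NULL)

LEFT JOIN keeps every row from `products`; unmatched rows get NULL for `sales`'s columns.
Matching on l.sku >= r.sku. A NULL in a compared column never satisfies the condition.
- l row (sku=MT): no match → kept, r columns NULL.
- l row (sku=MT): no match → kept, r columns NULL.
- l row (sku=LS): no match → kept, r columns NULL.
- l row (sku=BQ): no match → kept, r columns NULL.
- l row (sku=OC): no match → kept, r columns NULL.
- l row (sku=EZ): no match → kept, r columns NULL.
- l row (sku=OC): no match → kept, r columns NULL.
- l row (sku=NULL): no match → kept, r columns NULL.
After projecting and ordering:
l.pname | l.sku | r.sku
Cable | OC | NULL
Frame | OC | NULL
Gear | NULL | NULL
Gizmo | MT | NULL
Gizmo | MT | NULL
Panel | LS | NULL
NULL | BQ | NULL
NULL | EZ | NULL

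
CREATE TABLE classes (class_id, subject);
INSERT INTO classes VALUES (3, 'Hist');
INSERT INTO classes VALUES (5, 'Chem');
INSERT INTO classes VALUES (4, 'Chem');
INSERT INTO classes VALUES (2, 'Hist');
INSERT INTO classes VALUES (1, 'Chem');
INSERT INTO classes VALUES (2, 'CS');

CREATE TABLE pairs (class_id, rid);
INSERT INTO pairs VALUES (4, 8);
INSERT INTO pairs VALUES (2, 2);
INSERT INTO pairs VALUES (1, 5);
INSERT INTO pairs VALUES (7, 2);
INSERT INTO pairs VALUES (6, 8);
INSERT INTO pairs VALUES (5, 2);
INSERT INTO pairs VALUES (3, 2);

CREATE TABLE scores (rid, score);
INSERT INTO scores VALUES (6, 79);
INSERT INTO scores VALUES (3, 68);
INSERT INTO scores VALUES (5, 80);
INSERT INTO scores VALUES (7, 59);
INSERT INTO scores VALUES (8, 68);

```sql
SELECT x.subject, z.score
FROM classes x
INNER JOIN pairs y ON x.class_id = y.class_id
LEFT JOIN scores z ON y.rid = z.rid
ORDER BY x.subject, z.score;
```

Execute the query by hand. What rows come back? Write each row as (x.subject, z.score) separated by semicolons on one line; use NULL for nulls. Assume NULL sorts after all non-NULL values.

Step 1 — x INNER JOIN y on class_id → 6 row(s).
Then LEFT JOIN `scores z` on rid: each of those 6 rows is kept; rows whose y.rid has no match in z get NULL for z's columns.

(CS, NULL); (Chem, 68); (Chem, 80); (Chem, NULL); (Hist, NULL); (Hist, NULL)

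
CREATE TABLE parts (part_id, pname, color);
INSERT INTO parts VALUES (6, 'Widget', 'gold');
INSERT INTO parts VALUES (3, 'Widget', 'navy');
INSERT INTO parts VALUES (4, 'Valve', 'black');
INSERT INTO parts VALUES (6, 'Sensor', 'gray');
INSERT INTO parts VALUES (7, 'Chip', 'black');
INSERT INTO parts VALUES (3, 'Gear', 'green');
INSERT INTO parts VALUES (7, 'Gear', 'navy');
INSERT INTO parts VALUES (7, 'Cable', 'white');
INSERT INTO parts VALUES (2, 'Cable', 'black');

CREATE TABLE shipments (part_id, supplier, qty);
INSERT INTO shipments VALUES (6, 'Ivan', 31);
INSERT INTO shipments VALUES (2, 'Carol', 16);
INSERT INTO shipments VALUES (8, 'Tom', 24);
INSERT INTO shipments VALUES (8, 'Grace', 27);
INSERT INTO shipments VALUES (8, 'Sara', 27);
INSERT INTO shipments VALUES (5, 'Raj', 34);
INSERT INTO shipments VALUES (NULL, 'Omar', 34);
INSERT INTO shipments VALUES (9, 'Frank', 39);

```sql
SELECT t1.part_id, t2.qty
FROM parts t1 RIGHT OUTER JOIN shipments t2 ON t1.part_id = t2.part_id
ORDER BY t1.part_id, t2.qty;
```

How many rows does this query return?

RIGHT JOIN keeps every row from `shipments`; unmatched rows get NULL for `parts`'s columns.
Matching on t1.part_id = t2.part_id. A NULL in a compared column never satisfies the condition.
- part_id=6: 1 matching t2 row(s), so 1 row(s) emitted.
- part_id=3: no matching t2 row.
- part_id=4: no matching t2 row.
- part_id=6: 1 matching t2 row(s), so 1 row(s) emitted.
- part_id=7: no matching t2 row.
- part_id=3: no matching t2 row.
- part_id=7: no matching t2 row.
- part_id=7: no matching t2 row.
- part_id=2: 1 matching t2 row(s), so 1 row(s) emitted.
- plus 6 unmatched t2 row(s), each kept with NULL t1 columns.
Total: 3 matched + 6 padded = 9 rows.

9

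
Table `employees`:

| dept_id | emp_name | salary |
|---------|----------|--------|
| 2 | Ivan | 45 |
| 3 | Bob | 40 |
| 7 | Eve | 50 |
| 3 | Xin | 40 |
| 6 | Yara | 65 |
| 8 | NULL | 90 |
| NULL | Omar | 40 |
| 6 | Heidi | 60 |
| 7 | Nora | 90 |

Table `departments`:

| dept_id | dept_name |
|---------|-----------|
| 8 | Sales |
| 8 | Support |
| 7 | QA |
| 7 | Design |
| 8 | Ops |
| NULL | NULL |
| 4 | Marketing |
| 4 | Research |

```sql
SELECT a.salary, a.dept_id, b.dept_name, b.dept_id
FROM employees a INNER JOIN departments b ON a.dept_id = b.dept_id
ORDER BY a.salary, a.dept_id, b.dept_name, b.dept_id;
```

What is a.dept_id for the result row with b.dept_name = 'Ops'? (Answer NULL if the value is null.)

8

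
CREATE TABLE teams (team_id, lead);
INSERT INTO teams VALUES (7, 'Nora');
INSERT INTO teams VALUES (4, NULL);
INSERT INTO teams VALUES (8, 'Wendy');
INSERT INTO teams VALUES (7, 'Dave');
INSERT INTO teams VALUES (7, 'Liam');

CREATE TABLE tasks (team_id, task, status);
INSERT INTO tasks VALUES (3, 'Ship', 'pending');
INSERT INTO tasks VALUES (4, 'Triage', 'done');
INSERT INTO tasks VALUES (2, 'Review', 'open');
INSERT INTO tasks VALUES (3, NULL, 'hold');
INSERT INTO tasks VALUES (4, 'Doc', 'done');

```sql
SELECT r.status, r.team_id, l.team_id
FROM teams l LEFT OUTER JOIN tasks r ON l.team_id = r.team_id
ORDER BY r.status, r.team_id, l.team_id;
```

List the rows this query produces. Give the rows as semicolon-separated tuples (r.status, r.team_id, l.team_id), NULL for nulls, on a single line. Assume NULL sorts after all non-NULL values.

(done, 4, 4); (done, 4, 4); (NULL, NULL, 7); (NULL, NULL, 7); (NULL, NULL, 7); (NULL, NULL, 8)

LEFT JOIN keeps every row from `teams`; unmatched rows get NULL for `tasks`'s columns.
Matching on l.team_id = r.team_id.
- team_id=7: no r row matches, row kept with r columns NULL.
- team_id=4: 2 matching r row(s), so 2 row(s) emitted.
- team_id=8: no r row matches, row kept with r columns NULL.
- team_id=7: no r row matches, row kept with r columns NULL.
- team_id=7: no r row matches, row kept with r columns NULL.
After projecting and ordering:
r.status | r.team_id | l.team_id
done | 4 | 4
done | 4 | 4
NULL | NULL | 7
NULL | NULL | 7
NULL | NULL | 7
NULL | NULL | 8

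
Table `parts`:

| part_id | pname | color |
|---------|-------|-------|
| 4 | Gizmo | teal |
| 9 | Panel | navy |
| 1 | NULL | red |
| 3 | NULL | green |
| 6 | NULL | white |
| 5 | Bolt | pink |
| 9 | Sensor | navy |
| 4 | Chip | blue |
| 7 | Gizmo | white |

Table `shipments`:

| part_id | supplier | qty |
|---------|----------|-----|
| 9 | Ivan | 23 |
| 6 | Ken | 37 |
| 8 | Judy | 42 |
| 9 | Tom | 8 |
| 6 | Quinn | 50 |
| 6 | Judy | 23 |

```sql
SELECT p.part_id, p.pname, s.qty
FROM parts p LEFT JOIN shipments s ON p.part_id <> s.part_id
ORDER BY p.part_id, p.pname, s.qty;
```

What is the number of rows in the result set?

47

LEFT JOIN keeps every row from `parts`; unmatched rows get NULL for `shipments`'s columns.
Matching on p.part_id <> s.part_id.
Matched pairs: 47; unmatched p rows kept: 0.
Total: 47 rows.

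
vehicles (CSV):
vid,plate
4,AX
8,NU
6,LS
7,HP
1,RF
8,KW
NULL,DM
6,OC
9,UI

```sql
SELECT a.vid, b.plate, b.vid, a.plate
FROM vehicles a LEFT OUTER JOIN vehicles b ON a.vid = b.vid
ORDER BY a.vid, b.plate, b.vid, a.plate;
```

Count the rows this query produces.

13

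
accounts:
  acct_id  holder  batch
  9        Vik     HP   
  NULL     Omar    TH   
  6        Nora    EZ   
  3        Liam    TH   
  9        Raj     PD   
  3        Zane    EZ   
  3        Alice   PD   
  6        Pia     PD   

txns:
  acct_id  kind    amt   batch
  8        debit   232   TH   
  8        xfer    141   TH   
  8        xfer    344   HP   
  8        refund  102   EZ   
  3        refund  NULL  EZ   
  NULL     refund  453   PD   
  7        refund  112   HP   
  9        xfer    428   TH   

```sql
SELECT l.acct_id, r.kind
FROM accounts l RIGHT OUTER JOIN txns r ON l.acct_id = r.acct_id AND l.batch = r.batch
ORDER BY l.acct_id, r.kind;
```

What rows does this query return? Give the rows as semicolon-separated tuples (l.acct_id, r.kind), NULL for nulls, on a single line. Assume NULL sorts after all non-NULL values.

RIGHT JOIN keeps every row from `txns`; unmatched rows get NULL for `accounts`'s columns.
Matching on l.acct_id = r.acct_id AND l.batch = r.batch. A NULL in a compared column never satisfies the condition.
Matched pairs: 1; unmatched r rows kept: 7.

(3, refund); (NULL, debit); (NULL, refund); (NULL, refund); (NULL, refund); (NULL, xfer); (NULL, xfer); (NULL, xfer)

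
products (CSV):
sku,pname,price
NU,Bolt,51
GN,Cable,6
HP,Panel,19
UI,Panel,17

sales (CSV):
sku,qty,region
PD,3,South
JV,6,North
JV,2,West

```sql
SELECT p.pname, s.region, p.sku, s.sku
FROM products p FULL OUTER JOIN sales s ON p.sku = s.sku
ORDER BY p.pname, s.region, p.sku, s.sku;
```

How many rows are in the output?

7

FULL OUTER JOIN keeps every row from both sides; unmatched rows get NULL for the other side's columns.
Matching on p.sku = s.sku.
- p[0] sku=NU → no match; kept with NULLs on the s side.
- p[1] sku=GN → no match; kept with NULLs on the s side.
- p[2] sku=HP → no match; kept with NULLs on the s side.
- p[3] sku=UI → no match; kept with NULLs on the s side.
- 3 row(s) from s found no p partner → padded with NULL.
Total: 0 matched + 7 padded = 7 rows.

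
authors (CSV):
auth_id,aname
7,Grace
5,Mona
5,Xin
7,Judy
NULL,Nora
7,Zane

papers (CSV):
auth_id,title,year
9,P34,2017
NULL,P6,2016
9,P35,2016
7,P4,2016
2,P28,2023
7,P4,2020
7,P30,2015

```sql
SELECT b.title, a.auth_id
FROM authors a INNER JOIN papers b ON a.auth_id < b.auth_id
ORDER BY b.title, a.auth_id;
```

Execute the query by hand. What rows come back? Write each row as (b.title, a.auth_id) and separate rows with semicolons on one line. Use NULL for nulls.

INNER JOIN keeps only pairs where the ON condition holds.
Matching on a.auth_id < b.auth_id. A NULL in a compared column never satisfies the condition.
- a[0] auth_id=7 → 2 match(es) in b → 2 row(s).
- a[1] auth_id=5 → 5 match(es) in b → 5 row(s).
- a[2] auth_id=5 → 5 match(es) in b → 5 row(s).
- a[3] auth_id=7 → 2 match(es) in b → 2 row(s).
- a[4] auth_id=NULL → no match; dropped.
- a[5] auth_id=7 → 2 match(es) in b → 2 row(s).

(P30, 5); (P30, 5); (P34, 5); (P34, 5); (P34, 7); (P34, 7); (P34, 7); (P35, 5); (P35, 5); (P35, 7); (P35, 7); (P35, 7); (P4, 5); (P4, 5); (P4, 5); (P4, 5)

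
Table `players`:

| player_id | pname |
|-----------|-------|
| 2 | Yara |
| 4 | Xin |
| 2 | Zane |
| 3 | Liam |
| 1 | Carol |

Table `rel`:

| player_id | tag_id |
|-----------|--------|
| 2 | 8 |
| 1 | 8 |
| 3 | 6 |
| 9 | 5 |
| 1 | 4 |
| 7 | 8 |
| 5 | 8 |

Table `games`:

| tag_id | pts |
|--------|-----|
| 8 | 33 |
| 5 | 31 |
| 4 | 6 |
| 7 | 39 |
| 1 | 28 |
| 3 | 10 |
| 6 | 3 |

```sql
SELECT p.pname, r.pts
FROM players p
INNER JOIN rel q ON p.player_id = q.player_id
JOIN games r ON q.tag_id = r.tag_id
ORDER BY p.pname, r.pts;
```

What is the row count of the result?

5

Evaluate left to right. First `players p INNER JOIN rel q` on player_id: 5 row(s).
Then INNER JOIN `games r` on tag_id: keep only rows whose q.tag_id appears in r.
Result: 5 row(s).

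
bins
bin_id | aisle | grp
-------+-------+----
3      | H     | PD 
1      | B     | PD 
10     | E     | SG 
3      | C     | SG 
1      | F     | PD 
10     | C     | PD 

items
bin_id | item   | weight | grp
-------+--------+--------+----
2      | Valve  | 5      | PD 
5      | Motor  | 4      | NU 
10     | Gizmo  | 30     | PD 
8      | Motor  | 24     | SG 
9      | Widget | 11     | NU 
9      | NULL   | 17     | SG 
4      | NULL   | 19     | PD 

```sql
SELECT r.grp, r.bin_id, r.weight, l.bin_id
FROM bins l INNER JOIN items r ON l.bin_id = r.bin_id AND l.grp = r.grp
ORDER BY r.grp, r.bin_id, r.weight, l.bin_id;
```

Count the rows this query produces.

1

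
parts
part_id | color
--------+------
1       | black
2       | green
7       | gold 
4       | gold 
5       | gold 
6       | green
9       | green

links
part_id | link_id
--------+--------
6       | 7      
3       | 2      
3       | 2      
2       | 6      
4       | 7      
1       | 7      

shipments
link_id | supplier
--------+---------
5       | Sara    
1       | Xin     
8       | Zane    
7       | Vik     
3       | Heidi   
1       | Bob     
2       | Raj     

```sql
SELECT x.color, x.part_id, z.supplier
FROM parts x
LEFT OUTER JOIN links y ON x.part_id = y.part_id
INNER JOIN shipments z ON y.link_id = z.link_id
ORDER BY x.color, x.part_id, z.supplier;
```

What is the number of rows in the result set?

3

Joins associate left-to-right: parts LEFT JOIN links on part_id gives 7 intermediate row(s).
Then INNER JOIN `shipments z` on link_id: keep only rows whose y.link_id appears in z.
Result: 3 row(s).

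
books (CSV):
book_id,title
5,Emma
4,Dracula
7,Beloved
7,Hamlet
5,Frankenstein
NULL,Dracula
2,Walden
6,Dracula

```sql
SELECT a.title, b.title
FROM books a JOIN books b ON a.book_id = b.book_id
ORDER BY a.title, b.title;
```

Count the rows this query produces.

11

INNER JOIN keeps only pairs where the ON condition holds.
Matching on a.book_id = b.book_id. A NULL in a compared column never satisfies the condition.
- book_id=5: 2 matching b row(s), so 2 row(s) emitted.
- book_id=4: 1 matching b row(s), so 1 row(s) emitted.
- book_id=7: 2 matching b row(s), so 2 row(s) emitted.
- book_id=7: 2 matching b row(s), so 2 row(s) emitted.
- book_id=5: 2 matching b row(s), so 2 row(s) emitted.
- book_id=NULL: no matching b row, dropped.
- book_id=2: 1 matching b row(s), so 1 row(s) emitted.
- book_id=6: 1 matching b row(s), so 1 row(s) emitted.
Total: 11 rows.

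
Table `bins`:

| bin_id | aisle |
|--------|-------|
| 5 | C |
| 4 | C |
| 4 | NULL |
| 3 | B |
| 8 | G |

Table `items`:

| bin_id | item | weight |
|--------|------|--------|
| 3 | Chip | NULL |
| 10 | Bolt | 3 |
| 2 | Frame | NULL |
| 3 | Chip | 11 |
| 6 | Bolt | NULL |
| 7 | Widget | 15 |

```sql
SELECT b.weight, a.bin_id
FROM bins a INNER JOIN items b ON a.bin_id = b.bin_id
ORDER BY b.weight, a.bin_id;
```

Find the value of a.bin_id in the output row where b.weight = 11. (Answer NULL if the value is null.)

INNER JOIN keeps only pairs where the ON condition holds.
Matching on a.bin_id = b.bin_id.
Matched pairs: 2.

3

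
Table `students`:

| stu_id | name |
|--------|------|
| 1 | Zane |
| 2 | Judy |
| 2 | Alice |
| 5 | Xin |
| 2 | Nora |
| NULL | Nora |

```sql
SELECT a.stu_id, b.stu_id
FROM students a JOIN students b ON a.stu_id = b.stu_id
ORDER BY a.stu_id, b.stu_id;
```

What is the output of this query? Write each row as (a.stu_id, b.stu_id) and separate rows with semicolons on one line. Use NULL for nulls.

(1, 1); (2, 2); (2, 2); (2, 2); (2, 2); (2, 2); (2, 2); (2, 2); (2, 2); (2, 2); (5, 5)

INNER JOIN keeps only pairs where the ON condition holds.
Matching on a.stu_id = b.stu_id. A NULL in a compared column never satisfies the condition.
Matched pairs: 11.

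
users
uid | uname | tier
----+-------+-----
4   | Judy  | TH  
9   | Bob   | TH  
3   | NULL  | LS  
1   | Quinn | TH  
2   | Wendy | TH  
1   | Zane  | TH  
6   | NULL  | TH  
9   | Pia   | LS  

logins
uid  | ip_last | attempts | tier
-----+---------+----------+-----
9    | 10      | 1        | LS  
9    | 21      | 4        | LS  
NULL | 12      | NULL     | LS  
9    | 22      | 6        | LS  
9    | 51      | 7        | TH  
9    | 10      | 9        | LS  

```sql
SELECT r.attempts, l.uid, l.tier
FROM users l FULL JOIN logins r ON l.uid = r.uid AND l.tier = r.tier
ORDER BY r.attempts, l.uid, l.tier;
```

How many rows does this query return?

12

FULL OUTER JOIN keeps every row from both sides; unmatched rows get NULL for the other side's columns.
Matching on l.uid = r.uid AND l.tier = r.tier. A NULL in a compared column never satisfies the condition.
Matched pairs: 5; unmatched l rows kept: 6; unmatched r rows kept: 1.
Total: 5 matched + 7 padded = 12 rows.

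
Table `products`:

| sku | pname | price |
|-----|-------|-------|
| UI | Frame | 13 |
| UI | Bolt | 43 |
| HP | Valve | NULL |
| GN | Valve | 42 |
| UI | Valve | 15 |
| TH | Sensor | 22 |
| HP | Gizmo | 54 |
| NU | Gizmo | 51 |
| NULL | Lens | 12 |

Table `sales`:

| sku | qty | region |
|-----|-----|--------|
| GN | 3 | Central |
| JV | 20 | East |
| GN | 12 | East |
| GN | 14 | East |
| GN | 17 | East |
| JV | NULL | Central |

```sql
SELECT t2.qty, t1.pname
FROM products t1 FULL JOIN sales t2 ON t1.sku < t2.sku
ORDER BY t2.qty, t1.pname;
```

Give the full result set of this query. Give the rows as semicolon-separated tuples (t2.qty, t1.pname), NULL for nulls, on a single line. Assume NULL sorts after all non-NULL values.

FULL OUTER JOIN keeps every row from both sides; unmatched rows get NULL for the other side's columns.
Matching on t1.sku < t2.sku. A NULL in a compared column never satisfies the condition.
- t1 row (sku=UI): no match → kept, t2 columns NULL.
- t1 row (sku=UI): no match → kept, t2 columns NULL.
- t1 row (sku=HP): matches 2 t2 row(s) → 2 output row(s).
- t1 row (sku=GN): matches 2 t2 row(s) → 2 output row(s).
- t1 row (sku=UI): no match → kept, t2 columns NULL.
- t1 row (sku=TH): no match → kept, t2 columns NULL.
- t1 row (sku=HP): matches 2 t2 row(s) → 2 output row(s).
- t1 row (sku=NU): no match → kept, t2 columns NULL.
- t1 row (sku=NULL): no match → kept, t2 columns NULL.
- 4 t2 row(s) had no t1 match → kept, t1 columns NULL.

(3, NULL); (12, NULL); (14, NULL); (17, NULL); (20, Gizmo); (20, Valve); (20, Valve); (NULL, Bolt); (NULL, Frame); (NULL, Gizmo); (NULL, Gizmo); (NULL, Lens); (NULL, Sensor); (NULL, Valve); (NULL, Valve); (NULL, Valve)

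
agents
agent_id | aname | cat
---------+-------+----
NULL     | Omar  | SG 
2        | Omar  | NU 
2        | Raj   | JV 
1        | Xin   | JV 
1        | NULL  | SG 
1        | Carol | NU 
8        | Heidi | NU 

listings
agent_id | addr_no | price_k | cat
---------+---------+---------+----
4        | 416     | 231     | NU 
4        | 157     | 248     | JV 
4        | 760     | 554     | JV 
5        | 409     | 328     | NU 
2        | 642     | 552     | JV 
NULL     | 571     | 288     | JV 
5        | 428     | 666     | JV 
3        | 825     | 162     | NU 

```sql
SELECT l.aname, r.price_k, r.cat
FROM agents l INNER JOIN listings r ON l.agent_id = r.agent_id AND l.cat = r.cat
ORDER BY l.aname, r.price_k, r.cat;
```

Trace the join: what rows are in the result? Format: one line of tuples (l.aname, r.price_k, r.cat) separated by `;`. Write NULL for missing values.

(Raj, 552, JV)

INNER JOIN keeps only pairs where the ON condition holds.
Matching on l.agent_id = r.agent_id AND l.cat = r.cat. A NULL in a compared column never satisfies the condition.
- l (agent_id=NULL, cat=SG) has no partner → excluded.
- l (agent_id=2, cat=NU) has no partner → excluded.
- l (agent_id=2, cat=JV) pairs with 1 row(s) of r.
- l (agent_id=1, cat=JV) has no partner → excluded.
- l (agent_id=1, cat=SG) has no partner → excluded.
- l (agent_id=1, cat=NU) has no partner → excluded.
- l (agent_id=8, cat=NU) has no partner → excluded.
After projecting and ordering:
l.aname | r.price_k | r.cat
Raj | 552 | JV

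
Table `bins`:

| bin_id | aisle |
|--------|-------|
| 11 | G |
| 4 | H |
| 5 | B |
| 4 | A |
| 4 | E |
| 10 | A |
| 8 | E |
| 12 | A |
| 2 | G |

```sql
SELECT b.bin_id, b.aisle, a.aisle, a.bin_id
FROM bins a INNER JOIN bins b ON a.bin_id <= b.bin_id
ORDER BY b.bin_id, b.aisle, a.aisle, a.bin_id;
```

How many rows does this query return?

48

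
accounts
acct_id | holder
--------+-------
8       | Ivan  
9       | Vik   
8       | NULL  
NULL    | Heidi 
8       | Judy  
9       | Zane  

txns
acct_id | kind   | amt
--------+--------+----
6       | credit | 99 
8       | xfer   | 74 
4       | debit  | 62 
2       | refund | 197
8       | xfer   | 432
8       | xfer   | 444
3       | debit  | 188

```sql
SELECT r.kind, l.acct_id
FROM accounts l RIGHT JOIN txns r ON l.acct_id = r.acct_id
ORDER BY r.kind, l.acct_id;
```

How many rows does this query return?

RIGHT JOIN keeps every row from `txns`; unmatched rows get NULL for `accounts`'s columns.
Matching on l.acct_id = r.acct_id. A NULL in a compared column never satisfies the condition.
- l row (acct_id=8): matches 3 r row(s) → 3 output row(s).
- l row (acct_id=9): no match.
- l row (acct_id=8): matches 3 r row(s) → 3 output row(s).
- l row (acct_id=NULL): no match.
- l row (acct_id=8): matches 3 r row(s) → 3 output row(s).
- l row (acct_id=9): no match.
- plus 4 unmatched r row(s), each kept with NULL l columns.
Total: 9 matched + 4 padded = 13 rows.

13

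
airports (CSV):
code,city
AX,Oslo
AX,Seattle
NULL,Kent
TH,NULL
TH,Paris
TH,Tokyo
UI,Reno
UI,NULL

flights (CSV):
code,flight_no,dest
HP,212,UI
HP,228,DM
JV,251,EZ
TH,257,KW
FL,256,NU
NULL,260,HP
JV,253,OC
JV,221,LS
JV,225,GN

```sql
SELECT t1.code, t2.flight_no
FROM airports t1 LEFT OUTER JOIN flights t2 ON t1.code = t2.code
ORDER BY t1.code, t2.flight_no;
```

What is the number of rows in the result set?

8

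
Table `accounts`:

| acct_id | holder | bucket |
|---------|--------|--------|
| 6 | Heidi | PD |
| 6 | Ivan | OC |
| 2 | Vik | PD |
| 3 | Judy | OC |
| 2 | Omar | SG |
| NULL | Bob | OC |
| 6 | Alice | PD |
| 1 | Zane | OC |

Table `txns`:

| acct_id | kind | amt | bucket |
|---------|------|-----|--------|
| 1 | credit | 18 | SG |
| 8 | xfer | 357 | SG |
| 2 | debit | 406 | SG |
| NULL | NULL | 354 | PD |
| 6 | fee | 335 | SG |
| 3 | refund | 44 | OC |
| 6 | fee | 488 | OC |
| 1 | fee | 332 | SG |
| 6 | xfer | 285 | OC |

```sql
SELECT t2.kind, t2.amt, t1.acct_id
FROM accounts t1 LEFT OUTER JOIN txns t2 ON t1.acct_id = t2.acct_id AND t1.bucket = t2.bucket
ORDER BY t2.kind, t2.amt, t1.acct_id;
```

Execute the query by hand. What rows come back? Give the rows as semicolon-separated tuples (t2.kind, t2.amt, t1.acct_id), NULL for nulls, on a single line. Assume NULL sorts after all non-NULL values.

LEFT JOIN keeps every row from `accounts`; unmatched rows get NULL for `txns`'s columns.
Matching on t1.acct_id = t2.acct_id AND t1.bucket = t2.bucket. A NULL in a compared column never satisfies the condition.
- acct_id=6, bucket=PD: no t2 row matches, row kept with t2 columns NULL.
- acct_id=6, bucket=OC: 2 matching t2 row(s), so 2 row(s) emitted.
- acct_id=2, bucket=PD: no t2 row matches, row kept with t2 columns NULL.
- acct_id=3, bucket=OC: 1 matching t2 row(s), so 1 row(s) emitted.
- acct_id=2, bucket=SG: 1 matching t2 row(s), so 1 row(s) emitted.
- acct_id=NULL, bucket=OC: no t2 row matches, row kept with t2 columns NULL.
- acct_id=6, bucket=PD: no t2 row matches, row kept with t2 columns NULL.
- acct_id=1, bucket=OC: no t2 row matches, row kept with t2 columns NULL.
After projecting and ordering:
t2.kind | t2.amt | t1.acct_id
debit | 406 | 2
fee | 488 | 6
refund | 44 | 3
xfer | 285 | 6
NULL | NULL | 1
NULL | NULL | 2
NULL | NULL | 6
NULL | NULL | 6
NULL | NULL | NULL

(debit, 406, 2); (fee, 488, 6); (refund, 44, 3); (xfer, 285, 6); (NULL, NULL, 1); (NULL, NULL, 2); (NULL, NULL, 6); (NULL, NULL, 6); (NULL, NULL, NULL)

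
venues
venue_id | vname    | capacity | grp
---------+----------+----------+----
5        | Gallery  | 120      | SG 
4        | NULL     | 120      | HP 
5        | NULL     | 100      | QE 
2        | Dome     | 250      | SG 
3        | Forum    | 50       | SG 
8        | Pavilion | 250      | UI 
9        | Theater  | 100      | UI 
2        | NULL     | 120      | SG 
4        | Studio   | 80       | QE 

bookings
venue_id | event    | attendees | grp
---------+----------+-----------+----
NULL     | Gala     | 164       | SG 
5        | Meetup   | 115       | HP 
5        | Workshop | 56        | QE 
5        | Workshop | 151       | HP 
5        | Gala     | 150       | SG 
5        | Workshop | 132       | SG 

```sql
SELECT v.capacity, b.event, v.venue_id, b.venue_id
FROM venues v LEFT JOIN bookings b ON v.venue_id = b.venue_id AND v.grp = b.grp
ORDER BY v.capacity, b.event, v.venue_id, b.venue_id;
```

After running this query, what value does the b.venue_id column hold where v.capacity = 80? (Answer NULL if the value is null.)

LEFT JOIN keeps every row from `venues`; unmatched rows get NULL for `bookings`'s columns.
Matching on v.venue_id = b.venue_id AND v.grp = b.grp. A NULL in a compared column never satisfies the condition.
- venue_id=5, grp=SG: 2 matching b row(s), so 2 row(s) emitted.
- venue_id=4, grp=HP: no b row matches, row kept with b columns NULL.
- venue_id=5, grp=QE: 1 matching b row(s), so 1 row(s) emitted.
- venue_id=2, grp=SG: no b row matches, row kept with b columns NULL.
- venue_id=3, grp=SG: no b row matches, row kept with b columns NULL.
- venue_id=8, grp=UI: no b row matches, row kept with b columns NULL.
- venue_id=9, grp=UI: no b row matches, row kept with b columns NULL.
- venue_id=2, grp=SG: no b row matches, row kept with b columns NULL.
- venue_id=4, grp=QE: no b row matches, row kept with b columns NULL.

NULL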